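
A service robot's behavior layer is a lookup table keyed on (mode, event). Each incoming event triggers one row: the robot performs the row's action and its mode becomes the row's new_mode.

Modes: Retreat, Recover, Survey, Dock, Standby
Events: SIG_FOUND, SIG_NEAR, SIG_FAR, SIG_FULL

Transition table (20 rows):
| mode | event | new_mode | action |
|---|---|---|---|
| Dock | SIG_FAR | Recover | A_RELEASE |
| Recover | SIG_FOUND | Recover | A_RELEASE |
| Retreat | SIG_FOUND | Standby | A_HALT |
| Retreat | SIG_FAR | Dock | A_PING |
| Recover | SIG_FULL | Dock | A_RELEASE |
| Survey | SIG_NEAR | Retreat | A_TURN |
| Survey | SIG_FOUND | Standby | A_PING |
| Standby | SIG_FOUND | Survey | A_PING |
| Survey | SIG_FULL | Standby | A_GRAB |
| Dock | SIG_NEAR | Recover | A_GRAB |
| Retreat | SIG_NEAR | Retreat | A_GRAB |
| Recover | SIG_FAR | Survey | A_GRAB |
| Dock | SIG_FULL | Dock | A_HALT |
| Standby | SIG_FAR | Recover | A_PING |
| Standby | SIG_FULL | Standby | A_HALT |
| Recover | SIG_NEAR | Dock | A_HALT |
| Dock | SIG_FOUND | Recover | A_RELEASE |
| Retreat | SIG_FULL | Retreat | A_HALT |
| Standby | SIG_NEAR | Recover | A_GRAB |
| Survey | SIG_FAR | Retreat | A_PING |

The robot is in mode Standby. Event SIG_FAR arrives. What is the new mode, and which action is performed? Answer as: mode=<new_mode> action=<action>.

current mode = Standby; filter table to that mode:
  (Standby, SIG_FOUND) → (Survey, A_PING)
  (Standby, SIG_FAR) → (Recover, A_PING)  ← event matches
  (Standby, SIG_FULL) → (Standby, A_HALT)
  (Standby, SIG_NEAR) → (Recover, A_GRAB)
event = SIG_FAR selects (Recover, A_PING)

mode=Recover action=A_PING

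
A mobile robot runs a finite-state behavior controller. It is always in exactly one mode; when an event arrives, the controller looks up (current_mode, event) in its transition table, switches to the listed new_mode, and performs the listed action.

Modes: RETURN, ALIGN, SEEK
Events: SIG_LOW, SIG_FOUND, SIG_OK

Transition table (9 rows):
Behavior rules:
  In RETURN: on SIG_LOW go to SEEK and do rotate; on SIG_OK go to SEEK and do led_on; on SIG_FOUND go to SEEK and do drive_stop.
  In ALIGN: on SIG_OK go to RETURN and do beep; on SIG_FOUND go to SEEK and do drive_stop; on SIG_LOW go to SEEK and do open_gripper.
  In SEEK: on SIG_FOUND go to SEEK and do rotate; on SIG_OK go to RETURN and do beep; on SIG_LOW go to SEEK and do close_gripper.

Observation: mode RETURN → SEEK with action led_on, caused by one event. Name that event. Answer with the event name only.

SIG_OK

try SIG_LOW: (RETURN, SIG_LOW) → (SEEK, rotate)
try SIG_FOUND: (RETURN, SIG_FOUND) → (SEEK, drive_stop)
try SIG_OK: (RETURN, SIG_OK) → (SEEK, led_on)  ← matches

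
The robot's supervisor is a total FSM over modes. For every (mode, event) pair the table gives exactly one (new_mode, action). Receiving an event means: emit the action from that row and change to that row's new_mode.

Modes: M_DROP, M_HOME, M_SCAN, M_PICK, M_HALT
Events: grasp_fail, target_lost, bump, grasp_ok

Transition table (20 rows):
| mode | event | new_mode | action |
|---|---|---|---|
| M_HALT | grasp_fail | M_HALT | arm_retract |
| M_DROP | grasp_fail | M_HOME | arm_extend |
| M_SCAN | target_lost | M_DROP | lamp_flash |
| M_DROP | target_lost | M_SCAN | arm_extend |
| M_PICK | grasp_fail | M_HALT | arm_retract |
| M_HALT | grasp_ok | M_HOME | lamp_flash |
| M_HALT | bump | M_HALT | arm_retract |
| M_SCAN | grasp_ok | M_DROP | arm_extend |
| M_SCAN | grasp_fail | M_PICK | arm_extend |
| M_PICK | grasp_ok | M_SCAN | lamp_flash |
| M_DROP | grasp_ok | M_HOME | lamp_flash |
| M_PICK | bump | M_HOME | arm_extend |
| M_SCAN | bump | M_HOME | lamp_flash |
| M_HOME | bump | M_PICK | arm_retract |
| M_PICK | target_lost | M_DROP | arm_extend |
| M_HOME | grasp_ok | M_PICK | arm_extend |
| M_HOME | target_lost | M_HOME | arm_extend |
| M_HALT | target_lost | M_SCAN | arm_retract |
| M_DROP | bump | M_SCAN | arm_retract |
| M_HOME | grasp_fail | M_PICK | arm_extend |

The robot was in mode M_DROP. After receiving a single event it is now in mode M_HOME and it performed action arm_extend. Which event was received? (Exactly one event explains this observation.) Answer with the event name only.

try grasp_fail: (M_DROP, grasp_fail) → (M_HOME, arm_extend)  ← matches
try target_lost: (M_DROP, target_lost) → (M_SCAN, arm_extend)
try bump: (M_DROP, bump) → (M_SCAN, arm_retract)
try grasp_ok: (M_DROP, grasp_ok) → (M_HOME, lamp_flash)

grasp_fail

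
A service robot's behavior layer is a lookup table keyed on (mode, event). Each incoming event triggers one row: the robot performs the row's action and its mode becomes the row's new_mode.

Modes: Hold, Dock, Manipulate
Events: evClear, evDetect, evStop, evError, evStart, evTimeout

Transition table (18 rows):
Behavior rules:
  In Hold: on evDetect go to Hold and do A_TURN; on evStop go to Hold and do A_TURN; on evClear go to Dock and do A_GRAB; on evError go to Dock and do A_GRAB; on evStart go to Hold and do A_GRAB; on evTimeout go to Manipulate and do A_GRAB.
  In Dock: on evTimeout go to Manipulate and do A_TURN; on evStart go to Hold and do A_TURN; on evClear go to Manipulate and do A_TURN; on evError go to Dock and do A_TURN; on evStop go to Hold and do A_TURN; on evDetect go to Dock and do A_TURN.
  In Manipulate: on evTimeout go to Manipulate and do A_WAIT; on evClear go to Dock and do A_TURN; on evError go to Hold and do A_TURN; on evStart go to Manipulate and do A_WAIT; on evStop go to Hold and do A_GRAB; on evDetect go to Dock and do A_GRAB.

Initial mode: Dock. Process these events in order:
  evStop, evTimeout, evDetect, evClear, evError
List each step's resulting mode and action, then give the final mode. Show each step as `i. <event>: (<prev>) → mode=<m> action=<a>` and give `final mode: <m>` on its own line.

1. evStop: (Dock) → mode=Hold action=A_TURN
2. evTimeout: (Hold) → mode=Manipulate action=A_GRAB
3. evDetect: (Manipulate) → mode=Dock action=A_GRAB
4. evClear: (Dock) → mode=Manipulate action=A_TURN
5. evError: (Manipulate) → mode=Hold action=A_TURN

final mode: Hold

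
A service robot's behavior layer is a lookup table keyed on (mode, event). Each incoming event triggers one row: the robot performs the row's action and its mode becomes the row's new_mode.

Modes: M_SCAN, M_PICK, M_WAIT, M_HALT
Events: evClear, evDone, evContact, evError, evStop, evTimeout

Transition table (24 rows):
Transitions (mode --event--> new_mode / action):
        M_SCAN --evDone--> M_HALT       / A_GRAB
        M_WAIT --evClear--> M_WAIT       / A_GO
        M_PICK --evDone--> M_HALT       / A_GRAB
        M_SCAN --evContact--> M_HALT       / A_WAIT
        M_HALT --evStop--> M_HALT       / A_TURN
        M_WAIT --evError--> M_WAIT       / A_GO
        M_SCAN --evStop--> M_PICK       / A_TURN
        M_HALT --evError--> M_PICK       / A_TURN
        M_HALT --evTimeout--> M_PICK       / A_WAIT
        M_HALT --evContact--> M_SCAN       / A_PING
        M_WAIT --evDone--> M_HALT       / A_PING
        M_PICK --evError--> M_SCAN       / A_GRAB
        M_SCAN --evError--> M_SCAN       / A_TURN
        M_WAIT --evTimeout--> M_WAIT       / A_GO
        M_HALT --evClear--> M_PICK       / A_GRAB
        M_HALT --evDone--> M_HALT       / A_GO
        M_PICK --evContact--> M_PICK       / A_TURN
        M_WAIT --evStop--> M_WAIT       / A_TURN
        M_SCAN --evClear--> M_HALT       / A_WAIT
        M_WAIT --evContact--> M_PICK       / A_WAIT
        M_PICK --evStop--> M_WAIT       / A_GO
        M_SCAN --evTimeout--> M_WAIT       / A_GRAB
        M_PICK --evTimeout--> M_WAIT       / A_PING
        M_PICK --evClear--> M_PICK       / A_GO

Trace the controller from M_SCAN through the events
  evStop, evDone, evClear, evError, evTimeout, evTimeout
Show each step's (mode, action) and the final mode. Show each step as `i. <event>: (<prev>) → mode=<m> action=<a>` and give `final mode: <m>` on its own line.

1. evStop: (M_SCAN) → mode=M_PICK action=A_TURN
2. evDone: (M_PICK) → mode=M_HALT action=A_GRAB
3. evClear: (M_HALT) → mode=M_PICK action=A_GRAB
4. evError: (M_PICK) → mode=M_SCAN action=A_GRAB
5. evTimeout: (M_SCAN) → mode=M_WAIT action=A_GRAB
6. evTimeout: (M_WAIT) → mode=M_WAIT action=A_GO

final mode: M_WAIT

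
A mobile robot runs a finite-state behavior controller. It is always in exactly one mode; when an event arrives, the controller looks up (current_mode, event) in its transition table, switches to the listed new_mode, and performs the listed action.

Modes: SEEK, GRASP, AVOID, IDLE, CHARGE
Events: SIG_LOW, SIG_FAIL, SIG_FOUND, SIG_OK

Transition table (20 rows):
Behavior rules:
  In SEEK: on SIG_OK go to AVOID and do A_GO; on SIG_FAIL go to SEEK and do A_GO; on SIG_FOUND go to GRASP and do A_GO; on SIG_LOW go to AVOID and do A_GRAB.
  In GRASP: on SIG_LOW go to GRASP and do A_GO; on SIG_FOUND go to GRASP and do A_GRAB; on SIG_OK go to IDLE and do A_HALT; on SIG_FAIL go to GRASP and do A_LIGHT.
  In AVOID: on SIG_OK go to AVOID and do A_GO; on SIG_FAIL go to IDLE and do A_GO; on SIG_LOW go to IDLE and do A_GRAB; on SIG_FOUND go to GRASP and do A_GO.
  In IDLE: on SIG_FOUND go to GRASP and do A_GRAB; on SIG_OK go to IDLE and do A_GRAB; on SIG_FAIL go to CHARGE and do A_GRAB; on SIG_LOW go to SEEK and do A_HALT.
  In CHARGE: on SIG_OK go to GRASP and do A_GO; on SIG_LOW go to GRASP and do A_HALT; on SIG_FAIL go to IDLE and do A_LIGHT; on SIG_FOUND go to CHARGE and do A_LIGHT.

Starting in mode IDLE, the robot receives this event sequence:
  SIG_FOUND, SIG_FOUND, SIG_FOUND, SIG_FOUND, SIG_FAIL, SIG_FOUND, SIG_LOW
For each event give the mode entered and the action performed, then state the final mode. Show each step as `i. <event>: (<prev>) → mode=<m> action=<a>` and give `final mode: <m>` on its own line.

final mode: GRASP

1. SIG_FOUND: (IDLE) → mode=GRASP action=A_GRAB
2. SIG_FOUND: (GRASP) → mode=GRASP action=A_GRAB
3. SIG_FOUND: (GRASP) → mode=GRASP action=A_GRAB
4. SIG_FOUND: (GRASP) → mode=GRASP action=A_GRAB
5. SIG_FAIL: (GRASP) → mode=GRASP action=A_LIGHT
6. SIG_FOUND: (GRASP) → mode=GRASP action=A_GRAB
7. SIG_LOW: (GRASP) → mode=GRASP action=A_GO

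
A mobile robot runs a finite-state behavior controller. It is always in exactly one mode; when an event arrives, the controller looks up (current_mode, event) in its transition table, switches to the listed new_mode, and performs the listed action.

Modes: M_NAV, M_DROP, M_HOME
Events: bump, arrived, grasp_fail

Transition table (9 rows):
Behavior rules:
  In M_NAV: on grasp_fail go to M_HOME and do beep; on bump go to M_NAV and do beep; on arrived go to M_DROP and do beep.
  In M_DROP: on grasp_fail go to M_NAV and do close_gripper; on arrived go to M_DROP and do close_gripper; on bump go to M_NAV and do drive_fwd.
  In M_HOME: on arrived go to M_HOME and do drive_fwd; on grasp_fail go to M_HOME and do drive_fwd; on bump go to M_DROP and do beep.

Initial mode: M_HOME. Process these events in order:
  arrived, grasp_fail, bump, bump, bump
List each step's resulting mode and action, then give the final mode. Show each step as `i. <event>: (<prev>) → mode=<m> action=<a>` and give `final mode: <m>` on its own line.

final mode: M_NAV

1. arrived: (M_HOME) → mode=M_HOME action=drive_fwd
2. grasp_fail: (M_HOME) → mode=M_HOME action=drive_fwd
3. bump: (M_HOME) → mode=M_DROP action=beep
4. bump: (M_DROP) → mode=M_NAV action=drive_fwd
5. bump: (M_NAV) → mode=M_NAV action=beep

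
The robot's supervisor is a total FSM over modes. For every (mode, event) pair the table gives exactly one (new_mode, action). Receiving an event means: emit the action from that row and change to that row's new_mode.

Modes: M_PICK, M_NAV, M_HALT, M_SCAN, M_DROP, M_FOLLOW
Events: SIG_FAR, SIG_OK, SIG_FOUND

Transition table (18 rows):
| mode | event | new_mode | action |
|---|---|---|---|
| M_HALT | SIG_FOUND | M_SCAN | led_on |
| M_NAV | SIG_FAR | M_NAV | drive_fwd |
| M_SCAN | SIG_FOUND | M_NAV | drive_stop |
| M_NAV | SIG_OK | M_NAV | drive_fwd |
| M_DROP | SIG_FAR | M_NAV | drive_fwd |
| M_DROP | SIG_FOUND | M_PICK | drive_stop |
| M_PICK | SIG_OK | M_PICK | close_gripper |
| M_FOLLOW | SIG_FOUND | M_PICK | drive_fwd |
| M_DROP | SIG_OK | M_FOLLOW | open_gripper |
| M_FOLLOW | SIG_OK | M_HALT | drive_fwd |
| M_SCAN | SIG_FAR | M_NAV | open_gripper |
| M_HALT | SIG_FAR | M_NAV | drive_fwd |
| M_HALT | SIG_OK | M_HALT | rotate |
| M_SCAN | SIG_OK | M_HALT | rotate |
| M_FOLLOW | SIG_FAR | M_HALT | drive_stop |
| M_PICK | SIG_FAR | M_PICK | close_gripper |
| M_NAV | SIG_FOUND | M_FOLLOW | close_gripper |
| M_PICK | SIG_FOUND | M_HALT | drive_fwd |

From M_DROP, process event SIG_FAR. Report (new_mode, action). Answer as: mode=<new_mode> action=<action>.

current mode = M_DROP; filter table to that mode:
  (M_DROP, SIG_FAR) → (M_NAV, drive_fwd)  ← event matches
  (M_DROP, SIG_FOUND) → (M_PICK, drive_stop)
  (M_DROP, SIG_OK) → (M_FOLLOW, open_gripper)
event = SIG_FAR selects (M_NAV, drive_fwd)

mode=M_NAV action=drive_fwd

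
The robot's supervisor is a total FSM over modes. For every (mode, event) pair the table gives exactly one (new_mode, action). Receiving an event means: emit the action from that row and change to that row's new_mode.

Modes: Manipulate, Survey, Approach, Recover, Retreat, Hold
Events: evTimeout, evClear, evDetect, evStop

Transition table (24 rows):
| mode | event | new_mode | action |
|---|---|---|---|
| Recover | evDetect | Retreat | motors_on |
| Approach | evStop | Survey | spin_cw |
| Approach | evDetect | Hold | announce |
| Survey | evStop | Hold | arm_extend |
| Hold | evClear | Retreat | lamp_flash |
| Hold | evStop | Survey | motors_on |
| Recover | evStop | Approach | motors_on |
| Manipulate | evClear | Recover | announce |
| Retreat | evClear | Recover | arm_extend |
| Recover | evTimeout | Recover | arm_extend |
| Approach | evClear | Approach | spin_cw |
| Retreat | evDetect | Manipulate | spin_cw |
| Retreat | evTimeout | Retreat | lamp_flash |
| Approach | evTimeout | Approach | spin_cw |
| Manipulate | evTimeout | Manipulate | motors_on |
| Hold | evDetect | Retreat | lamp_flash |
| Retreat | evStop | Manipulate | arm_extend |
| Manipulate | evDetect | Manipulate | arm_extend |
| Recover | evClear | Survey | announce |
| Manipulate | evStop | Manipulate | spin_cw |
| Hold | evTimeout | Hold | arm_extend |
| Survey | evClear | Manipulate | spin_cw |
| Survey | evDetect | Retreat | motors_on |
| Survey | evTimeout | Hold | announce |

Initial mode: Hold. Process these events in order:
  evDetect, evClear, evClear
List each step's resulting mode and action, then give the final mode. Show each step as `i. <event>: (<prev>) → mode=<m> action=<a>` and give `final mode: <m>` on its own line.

final mode: Survey

1. evDetect: (Hold) → mode=Retreat action=lamp_flash
2. evClear: (Retreat) → mode=Recover action=arm_extend
3. evClear: (Recover) → mode=Survey action=announce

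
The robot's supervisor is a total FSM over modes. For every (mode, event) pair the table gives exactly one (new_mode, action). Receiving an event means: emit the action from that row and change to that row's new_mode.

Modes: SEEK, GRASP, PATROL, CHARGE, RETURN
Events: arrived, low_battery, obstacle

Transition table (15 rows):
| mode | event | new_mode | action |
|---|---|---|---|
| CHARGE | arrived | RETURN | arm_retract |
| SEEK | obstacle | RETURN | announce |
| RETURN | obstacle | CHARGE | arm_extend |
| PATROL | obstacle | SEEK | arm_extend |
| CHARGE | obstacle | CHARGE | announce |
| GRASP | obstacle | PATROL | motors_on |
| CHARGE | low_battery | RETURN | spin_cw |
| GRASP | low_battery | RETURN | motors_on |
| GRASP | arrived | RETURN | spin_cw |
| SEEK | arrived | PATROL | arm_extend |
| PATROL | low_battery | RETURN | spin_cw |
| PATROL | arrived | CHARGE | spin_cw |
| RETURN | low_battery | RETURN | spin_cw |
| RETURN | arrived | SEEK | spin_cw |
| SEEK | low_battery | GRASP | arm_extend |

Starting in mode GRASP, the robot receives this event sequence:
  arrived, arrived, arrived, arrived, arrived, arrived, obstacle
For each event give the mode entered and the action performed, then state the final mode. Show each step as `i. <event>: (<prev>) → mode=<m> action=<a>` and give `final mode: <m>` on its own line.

1. arrived: (GRASP) → mode=RETURN action=spin_cw
2. arrived: (RETURN) → mode=SEEK action=spin_cw
3. arrived: (SEEK) → mode=PATROL action=arm_extend
4. arrived: (PATROL) → mode=CHARGE action=spin_cw
5. arrived: (CHARGE) → mode=RETURN action=arm_retract
6. arrived: (RETURN) → mode=SEEK action=spin_cw
7. obstacle: (SEEK) → mode=RETURN action=announce

final mode: RETURN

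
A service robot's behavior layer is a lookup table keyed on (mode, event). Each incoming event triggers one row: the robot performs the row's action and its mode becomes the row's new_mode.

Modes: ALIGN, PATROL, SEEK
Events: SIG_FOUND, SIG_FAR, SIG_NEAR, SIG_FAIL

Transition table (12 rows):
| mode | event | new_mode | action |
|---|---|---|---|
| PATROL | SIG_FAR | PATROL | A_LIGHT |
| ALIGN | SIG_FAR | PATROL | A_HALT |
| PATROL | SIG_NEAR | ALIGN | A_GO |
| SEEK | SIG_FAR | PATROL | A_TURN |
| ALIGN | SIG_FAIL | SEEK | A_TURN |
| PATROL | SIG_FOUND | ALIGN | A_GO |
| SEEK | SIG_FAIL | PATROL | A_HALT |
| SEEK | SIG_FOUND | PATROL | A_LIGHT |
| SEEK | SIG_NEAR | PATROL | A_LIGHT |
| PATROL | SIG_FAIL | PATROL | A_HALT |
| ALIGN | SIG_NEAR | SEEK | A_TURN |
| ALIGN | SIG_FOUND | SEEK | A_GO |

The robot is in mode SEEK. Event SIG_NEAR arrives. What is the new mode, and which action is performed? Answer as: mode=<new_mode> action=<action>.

current mode = SEEK; filter table to that mode:
  (SEEK, SIG_FAR) → (PATROL, A_TURN)
  (SEEK, SIG_FAIL) → (PATROL, A_HALT)
  (SEEK, SIG_FOUND) → (PATROL, A_LIGHT)
  (SEEK, SIG_NEAR) → (PATROL, A_LIGHT)  ← event matches
event = SIG_NEAR selects (PATROL, A_LIGHT)

mode=PATROL action=A_LIGHT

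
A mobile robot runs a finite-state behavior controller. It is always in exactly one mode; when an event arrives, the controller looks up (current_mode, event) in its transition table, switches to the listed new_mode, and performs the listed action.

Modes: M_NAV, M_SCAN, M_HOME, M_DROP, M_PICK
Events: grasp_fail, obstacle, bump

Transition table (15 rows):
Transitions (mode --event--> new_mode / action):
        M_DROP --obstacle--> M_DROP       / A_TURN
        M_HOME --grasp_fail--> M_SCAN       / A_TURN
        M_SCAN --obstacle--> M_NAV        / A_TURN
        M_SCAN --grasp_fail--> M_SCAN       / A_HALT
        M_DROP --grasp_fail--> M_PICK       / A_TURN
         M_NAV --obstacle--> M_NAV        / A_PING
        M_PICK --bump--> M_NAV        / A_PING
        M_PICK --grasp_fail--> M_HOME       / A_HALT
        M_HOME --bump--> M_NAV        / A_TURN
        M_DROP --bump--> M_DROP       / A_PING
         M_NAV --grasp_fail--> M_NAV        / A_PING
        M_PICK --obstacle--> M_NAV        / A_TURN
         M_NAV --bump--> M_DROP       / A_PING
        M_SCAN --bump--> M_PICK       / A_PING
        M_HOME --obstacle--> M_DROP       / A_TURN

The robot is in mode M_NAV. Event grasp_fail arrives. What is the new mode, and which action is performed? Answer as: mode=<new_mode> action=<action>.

current mode = M_NAV; filter table to that mode:
  (M_NAV, obstacle) → (M_NAV, A_PING)
  (M_NAV, grasp_fail) → (M_NAV, A_PING)  ← event matches
  (M_NAV, bump) → (M_DROP, A_PING)
event = grasp_fail selects (M_NAV, A_PING)

mode=M_NAV action=A_PING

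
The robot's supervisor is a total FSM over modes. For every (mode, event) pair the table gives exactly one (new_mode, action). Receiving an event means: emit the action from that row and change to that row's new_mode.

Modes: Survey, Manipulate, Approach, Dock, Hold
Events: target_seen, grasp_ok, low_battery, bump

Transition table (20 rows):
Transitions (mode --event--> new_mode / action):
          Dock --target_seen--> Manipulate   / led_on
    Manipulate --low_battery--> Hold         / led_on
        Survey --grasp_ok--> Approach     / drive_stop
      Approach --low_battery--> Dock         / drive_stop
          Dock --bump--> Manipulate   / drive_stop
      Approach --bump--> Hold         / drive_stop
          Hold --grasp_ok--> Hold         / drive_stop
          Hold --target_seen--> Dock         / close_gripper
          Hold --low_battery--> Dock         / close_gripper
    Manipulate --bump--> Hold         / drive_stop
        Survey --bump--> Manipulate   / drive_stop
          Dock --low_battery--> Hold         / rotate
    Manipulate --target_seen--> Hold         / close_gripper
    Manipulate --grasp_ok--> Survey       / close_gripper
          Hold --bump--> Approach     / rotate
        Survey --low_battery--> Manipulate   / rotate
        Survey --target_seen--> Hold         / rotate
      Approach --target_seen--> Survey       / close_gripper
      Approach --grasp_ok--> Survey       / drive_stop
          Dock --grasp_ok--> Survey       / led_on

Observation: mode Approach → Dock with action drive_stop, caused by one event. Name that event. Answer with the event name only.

low_battery

try target_seen: (Approach, target_seen) → (Survey, close_gripper)
try grasp_ok: (Approach, grasp_ok) → (Survey, drive_stop)
try low_battery: (Approach, low_battery) → (Dock, drive_stop)  ← matches
try bump: (Approach, bump) → (Hold, drive_stop)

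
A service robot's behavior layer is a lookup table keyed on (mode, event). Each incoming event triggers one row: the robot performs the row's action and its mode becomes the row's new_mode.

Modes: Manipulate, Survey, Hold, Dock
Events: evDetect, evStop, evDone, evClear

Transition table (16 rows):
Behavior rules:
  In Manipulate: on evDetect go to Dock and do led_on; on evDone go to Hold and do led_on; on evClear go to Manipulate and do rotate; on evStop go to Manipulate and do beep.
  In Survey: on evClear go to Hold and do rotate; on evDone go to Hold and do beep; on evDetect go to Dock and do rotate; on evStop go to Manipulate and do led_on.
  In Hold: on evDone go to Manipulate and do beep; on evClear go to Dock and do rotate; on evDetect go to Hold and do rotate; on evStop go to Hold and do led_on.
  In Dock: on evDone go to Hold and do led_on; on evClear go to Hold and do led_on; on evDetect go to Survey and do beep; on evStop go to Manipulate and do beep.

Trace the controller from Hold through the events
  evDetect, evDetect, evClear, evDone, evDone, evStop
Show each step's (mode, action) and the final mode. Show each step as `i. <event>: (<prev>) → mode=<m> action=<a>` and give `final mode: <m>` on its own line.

final mode: Manipulate

1. evDetect: (Hold) → mode=Hold action=rotate
2. evDetect: (Hold) → mode=Hold action=rotate
3. evClear: (Hold) → mode=Dock action=rotate
4. evDone: (Dock) → mode=Hold action=led_on
5. evDone: (Hold) → mode=Manipulate action=beep
6. evStop: (Manipulate) → mode=Manipulate action=beep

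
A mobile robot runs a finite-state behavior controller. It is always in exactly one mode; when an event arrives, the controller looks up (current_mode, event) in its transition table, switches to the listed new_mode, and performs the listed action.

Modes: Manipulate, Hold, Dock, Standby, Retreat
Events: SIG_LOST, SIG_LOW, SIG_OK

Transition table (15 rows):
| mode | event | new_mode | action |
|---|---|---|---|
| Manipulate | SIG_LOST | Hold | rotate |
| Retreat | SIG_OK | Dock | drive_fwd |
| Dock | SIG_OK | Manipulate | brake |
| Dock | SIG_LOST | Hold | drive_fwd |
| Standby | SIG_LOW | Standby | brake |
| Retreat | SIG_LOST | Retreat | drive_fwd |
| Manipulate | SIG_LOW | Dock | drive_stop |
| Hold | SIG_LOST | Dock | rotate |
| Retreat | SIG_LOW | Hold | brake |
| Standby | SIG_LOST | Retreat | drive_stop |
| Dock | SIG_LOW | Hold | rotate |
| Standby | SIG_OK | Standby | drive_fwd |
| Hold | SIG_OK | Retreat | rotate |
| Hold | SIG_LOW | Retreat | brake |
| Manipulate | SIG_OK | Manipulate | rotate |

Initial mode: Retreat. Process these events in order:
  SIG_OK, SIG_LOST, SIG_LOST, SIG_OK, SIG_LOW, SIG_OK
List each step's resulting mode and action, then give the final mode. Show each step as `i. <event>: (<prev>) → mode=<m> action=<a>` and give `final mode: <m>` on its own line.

1. SIG_OK: (Retreat) → mode=Dock action=drive_fwd
2. SIG_LOST: (Dock) → mode=Hold action=drive_fwd
3. SIG_LOST: (Hold) → mode=Dock action=rotate
4. SIG_OK: (Dock) → mode=Manipulate action=brake
5. SIG_LOW: (Manipulate) → mode=Dock action=drive_stop
6. SIG_OK: (Dock) → mode=Manipulate action=brake

final mode: Manipulate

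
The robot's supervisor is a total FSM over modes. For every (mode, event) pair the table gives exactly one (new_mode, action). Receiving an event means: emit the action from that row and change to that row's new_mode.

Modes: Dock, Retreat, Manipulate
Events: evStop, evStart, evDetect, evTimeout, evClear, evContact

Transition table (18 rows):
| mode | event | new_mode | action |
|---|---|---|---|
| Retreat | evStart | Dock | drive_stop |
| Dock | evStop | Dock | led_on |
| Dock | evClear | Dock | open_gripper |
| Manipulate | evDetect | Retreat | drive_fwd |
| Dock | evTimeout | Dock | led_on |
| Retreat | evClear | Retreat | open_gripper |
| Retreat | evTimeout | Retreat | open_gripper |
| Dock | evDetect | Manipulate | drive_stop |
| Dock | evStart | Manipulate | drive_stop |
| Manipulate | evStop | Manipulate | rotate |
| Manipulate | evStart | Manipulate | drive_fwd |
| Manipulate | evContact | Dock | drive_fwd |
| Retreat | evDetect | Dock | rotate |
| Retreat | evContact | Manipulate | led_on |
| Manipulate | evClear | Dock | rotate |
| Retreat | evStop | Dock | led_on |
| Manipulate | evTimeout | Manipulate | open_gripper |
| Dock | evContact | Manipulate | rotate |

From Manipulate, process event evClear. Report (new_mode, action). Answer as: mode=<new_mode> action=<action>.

current mode = Manipulate; filter table to that mode:
  (Manipulate, evDetect) → (Retreat, drive_fwd)
  (Manipulate, evStop) → (Manipulate, rotate)
  (Manipulate, evStart) → (Manipulate, drive_fwd)
  (Manipulate, evContact) → (Dock, drive_fwd)
  (Manipulate, evClear) → (Dock, rotate)  ← event matches
  (Manipulate, evTimeout) → (Manipulate, open_gripper)
event = evClear selects (Dock, rotate)

mode=Dock action=rotate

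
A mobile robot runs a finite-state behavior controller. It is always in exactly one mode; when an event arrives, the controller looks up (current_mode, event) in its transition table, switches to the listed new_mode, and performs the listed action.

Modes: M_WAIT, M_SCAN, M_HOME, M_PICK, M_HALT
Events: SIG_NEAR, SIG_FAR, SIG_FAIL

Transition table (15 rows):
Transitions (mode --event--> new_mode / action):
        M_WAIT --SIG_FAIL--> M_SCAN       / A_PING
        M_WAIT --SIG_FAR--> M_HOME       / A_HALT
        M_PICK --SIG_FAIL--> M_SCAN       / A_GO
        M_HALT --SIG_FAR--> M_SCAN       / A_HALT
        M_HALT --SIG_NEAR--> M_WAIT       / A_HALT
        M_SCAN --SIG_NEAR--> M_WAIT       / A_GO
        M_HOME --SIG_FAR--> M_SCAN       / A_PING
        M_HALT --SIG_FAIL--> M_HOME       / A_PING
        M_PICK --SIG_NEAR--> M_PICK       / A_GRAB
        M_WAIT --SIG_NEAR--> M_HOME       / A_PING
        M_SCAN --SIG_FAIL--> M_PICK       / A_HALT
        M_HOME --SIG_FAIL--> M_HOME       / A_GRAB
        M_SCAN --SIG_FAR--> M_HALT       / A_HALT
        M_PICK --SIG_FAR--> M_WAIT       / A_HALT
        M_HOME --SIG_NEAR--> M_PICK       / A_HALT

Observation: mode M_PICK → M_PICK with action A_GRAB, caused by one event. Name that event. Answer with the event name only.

try SIG_NEAR: (M_PICK, SIG_NEAR) → (M_PICK, A_GRAB)  ← matches
try SIG_FAR: (M_PICK, SIG_FAR) → (M_WAIT, A_HALT)
try SIG_FAIL: (M_PICK, SIG_FAIL) → (M_SCAN, A_GO)

SIG_NEAR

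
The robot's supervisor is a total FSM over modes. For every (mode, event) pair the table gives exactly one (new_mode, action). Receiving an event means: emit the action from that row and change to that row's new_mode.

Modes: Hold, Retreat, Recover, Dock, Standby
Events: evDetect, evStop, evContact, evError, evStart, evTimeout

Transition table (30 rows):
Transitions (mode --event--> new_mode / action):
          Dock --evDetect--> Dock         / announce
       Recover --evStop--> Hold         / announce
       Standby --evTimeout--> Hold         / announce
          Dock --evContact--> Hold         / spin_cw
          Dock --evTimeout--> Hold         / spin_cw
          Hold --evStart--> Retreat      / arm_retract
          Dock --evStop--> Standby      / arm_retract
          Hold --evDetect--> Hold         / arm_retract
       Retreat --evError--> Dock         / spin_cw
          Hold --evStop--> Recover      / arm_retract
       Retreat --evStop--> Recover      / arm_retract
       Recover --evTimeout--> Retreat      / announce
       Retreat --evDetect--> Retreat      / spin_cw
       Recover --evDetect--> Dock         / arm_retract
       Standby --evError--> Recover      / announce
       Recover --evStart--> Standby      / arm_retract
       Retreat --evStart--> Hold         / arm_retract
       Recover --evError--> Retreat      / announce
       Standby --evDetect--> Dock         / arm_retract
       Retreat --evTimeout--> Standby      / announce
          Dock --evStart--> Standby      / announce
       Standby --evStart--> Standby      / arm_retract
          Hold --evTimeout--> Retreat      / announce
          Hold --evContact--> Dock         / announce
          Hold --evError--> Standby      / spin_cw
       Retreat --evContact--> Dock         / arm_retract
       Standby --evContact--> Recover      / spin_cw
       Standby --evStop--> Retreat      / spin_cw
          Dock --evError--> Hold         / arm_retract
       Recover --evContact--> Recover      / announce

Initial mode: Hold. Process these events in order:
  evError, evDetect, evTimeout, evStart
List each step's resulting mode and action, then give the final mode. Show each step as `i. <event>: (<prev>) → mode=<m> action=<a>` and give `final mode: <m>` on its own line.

1. evError: (Hold) → mode=Standby action=spin_cw
2. evDetect: (Standby) → mode=Dock action=arm_retract
3. evTimeout: (Dock) → mode=Hold action=spin_cw
4. evStart: (Hold) → mode=Retreat action=arm_retract

final mode: Retreat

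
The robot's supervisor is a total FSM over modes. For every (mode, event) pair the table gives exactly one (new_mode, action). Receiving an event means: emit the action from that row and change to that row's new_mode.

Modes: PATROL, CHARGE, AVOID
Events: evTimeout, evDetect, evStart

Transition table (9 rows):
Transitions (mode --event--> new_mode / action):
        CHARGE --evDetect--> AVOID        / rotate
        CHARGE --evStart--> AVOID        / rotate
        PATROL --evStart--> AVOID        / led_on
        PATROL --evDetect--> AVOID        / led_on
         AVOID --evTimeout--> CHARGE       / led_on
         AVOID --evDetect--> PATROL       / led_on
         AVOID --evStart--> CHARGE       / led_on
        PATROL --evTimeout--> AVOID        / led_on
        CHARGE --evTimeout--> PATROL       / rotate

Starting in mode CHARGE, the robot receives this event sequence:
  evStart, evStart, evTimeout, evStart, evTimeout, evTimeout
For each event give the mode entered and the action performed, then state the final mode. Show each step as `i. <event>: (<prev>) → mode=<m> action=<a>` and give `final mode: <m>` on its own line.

final mode: PATROL

1. evStart: (CHARGE) → mode=AVOID action=rotate
2. evStart: (AVOID) → mode=CHARGE action=led_on
3. evTimeout: (CHARGE) → mode=PATROL action=rotate
4. evStart: (PATROL) → mode=AVOID action=led_on
5. evTimeout: (AVOID) → mode=CHARGE action=led_on
6. evTimeout: (CHARGE) → mode=PATROL action=rotate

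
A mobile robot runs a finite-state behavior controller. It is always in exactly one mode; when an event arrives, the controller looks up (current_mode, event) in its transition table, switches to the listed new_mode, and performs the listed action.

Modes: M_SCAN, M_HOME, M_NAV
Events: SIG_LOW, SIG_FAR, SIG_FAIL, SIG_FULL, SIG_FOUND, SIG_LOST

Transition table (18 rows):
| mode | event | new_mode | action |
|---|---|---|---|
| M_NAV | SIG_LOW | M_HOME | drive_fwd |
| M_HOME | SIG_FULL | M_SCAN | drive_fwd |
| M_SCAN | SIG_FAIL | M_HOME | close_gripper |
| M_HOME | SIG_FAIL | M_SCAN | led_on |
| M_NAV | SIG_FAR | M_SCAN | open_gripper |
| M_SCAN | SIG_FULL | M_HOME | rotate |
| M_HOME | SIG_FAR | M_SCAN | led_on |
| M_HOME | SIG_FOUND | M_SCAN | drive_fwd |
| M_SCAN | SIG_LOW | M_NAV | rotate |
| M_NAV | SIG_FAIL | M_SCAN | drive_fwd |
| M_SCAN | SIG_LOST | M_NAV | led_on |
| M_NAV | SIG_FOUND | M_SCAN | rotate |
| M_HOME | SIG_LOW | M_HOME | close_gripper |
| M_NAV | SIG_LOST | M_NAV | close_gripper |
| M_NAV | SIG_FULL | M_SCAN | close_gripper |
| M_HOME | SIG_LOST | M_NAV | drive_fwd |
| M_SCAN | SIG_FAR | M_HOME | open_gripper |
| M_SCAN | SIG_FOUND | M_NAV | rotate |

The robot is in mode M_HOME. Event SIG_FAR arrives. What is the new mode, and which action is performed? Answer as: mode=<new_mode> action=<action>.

current mode = M_HOME; filter table to that mode:
  (M_HOME, SIG_FULL) → (M_SCAN, drive_fwd)
  (M_HOME, SIG_FAIL) → (M_SCAN, led_on)
  (M_HOME, SIG_FAR) → (M_SCAN, led_on)  ← event matches
  (M_HOME, SIG_FOUND) → (M_SCAN, drive_fwd)
  (M_HOME, SIG_LOW) → (M_HOME, close_gripper)
  (M_HOME, SIG_LOST) → (M_NAV, drive_fwd)
event = SIG_FAR selects (M_SCAN, led_on)

mode=M_SCAN action=led_on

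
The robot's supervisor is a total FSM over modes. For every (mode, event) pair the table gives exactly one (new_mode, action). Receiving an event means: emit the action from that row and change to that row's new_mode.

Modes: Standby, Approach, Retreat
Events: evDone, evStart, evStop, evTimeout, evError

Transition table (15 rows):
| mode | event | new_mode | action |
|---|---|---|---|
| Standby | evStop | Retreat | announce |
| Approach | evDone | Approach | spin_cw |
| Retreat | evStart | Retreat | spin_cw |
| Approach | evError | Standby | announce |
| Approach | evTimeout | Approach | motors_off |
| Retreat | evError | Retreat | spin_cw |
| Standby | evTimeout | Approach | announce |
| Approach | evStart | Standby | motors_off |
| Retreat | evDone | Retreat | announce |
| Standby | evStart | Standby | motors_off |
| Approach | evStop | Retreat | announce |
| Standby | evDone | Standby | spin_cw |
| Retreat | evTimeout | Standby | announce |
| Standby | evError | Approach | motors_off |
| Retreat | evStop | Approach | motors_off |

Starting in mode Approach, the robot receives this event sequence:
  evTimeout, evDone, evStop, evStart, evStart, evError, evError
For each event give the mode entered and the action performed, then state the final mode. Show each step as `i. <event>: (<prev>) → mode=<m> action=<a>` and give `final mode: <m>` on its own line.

1. evTimeout: (Approach) → mode=Approach action=motors_off
2. evDone: (Approach) → mode=Approach action=spin_cw
3. evStop: (Approach) → mode=Retreat action=announce
4. evStart: (Retreat) → mode=Retreat action=spin_cw
5. evStart: (Retreat) → mode=Retreat action=spin_cw
6. evError: (Retreat) → mode=Retreat action=spin_cw
7. evError: (Retreat) → mode=Retreat action=spin_cw

final mode: Retreat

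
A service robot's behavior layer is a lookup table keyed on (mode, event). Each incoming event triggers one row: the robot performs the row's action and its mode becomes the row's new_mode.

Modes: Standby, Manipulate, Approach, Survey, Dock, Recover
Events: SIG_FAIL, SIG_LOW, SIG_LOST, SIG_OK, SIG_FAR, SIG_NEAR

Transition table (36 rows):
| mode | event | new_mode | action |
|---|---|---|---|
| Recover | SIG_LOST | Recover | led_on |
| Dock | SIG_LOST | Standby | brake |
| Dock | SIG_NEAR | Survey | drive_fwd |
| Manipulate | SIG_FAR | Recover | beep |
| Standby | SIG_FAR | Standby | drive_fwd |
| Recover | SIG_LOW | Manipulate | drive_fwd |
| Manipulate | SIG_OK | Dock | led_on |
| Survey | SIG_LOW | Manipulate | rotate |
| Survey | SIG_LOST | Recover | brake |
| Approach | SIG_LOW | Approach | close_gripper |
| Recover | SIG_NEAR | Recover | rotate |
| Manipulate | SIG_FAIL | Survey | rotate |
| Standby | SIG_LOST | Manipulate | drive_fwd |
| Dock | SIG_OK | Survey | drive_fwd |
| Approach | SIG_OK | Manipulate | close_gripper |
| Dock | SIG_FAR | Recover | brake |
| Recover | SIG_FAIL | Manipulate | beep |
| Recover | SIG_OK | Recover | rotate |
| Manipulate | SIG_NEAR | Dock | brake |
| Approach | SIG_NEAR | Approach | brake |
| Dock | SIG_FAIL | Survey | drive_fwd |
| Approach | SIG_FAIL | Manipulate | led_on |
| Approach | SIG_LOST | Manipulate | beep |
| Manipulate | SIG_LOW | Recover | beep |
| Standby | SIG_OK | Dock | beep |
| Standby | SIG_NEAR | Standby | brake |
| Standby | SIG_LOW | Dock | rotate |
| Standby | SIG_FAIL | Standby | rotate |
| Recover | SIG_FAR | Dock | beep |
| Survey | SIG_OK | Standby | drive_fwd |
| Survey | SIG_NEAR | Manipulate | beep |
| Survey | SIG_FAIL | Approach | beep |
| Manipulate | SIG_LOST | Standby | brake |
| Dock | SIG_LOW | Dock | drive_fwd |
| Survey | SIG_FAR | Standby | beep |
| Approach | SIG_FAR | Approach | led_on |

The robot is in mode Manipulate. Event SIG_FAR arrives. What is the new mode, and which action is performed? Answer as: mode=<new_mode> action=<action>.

current mode = Manipulate; filter table to that mode:
  (Manipulate, SIG_FAR) → (Recover, beep)  ← event matches
  (Manipulate, SIG_OK) → (Dock, led_on)
  (Manipulate, SIG_FAIL) → (Survey, rotate)
  (Manipulate, SIG_NEAR) → (Dock, brake)
  (Manipulate, SIG_LOW) → (Recover, beep)
  (Manipulate, SIG_LOST) → (Standby, brake)
event = SIG_FAR selects (Recover, beep)

mode=Recover action=beep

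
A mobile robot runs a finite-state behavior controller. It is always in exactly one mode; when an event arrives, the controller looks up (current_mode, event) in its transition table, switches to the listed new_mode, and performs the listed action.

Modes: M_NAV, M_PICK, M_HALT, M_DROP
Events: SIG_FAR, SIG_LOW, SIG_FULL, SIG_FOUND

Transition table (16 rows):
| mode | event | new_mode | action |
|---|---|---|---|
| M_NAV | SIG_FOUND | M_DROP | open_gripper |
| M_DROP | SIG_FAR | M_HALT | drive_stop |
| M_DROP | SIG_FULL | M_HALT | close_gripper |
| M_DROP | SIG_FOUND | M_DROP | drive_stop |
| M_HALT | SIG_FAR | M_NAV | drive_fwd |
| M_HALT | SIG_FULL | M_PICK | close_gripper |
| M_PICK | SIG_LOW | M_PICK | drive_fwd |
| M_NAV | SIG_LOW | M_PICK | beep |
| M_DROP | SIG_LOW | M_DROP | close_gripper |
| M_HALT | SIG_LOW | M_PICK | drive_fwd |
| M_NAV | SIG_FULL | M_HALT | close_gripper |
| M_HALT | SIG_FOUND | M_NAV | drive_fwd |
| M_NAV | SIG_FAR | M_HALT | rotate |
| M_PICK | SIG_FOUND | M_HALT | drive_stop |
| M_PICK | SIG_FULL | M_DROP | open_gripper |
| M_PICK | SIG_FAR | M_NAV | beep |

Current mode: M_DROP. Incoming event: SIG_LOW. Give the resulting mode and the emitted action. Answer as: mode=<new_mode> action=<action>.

current mode = M_DROP; filter table to that mode:
  (M_DROP, SIG_FAR) → (M_HALT, drive_stop)
  (M_DROP, SIG_FULL) → (M_HALT, close_gripper)
  (M_DROP, SIG_FOUND) → (M_DROP, drive_stop)
  (M_DROP, SIG_LOW) → (M_DROP, close_gripper)  ← event matches
event = SIG_LOW selects (M_DROP, close_gripper)

mode=M_DROP action=close_gripper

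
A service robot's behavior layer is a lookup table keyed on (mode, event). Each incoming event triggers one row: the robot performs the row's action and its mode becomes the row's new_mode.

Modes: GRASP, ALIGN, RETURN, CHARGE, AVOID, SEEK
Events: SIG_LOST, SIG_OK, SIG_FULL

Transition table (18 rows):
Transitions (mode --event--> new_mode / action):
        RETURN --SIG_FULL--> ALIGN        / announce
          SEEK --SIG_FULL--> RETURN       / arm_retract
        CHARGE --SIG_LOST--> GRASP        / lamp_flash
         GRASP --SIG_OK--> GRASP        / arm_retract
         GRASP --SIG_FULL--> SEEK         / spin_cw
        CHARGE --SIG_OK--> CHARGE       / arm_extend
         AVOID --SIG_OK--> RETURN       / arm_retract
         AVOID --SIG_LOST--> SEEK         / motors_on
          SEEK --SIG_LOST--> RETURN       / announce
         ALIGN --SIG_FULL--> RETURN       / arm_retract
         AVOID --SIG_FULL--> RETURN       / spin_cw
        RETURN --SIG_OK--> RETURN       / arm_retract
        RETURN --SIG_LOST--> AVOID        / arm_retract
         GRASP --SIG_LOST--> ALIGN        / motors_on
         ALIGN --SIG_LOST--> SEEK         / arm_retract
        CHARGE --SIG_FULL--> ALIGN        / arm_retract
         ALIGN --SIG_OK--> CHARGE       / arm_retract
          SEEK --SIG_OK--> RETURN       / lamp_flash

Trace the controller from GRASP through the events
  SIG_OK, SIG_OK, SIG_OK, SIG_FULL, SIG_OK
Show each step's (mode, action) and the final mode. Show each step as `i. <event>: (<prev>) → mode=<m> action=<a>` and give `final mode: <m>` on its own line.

final mode: RETURN

1. SIG_OK: (GRASP) → mode=GRASP action=arm_retract
2. SIG_OK: (GRASP) → mode=GRASP action=arm_retract
3. SIG_OK: (GRASP) → mode=GRASP action=arm_retract
4. SIG_FULL: (GRASP) → mode=SEEK action=spin_cw
5. SIG_OK: (SEEK) → mode=RETURN action=lamp_flash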